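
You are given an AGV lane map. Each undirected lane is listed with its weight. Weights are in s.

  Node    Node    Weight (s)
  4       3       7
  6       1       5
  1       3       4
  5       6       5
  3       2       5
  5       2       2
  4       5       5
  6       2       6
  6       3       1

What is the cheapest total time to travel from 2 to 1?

Shortest distances from 2:
2: 0
5: 2  (via 2)
3: 5  (via 2)
6: 6  (via 2)
4: 7  (via 5)
1: 9  (via 3)
Shortest route: 2 → 3 → 1 = 9 s.

9 s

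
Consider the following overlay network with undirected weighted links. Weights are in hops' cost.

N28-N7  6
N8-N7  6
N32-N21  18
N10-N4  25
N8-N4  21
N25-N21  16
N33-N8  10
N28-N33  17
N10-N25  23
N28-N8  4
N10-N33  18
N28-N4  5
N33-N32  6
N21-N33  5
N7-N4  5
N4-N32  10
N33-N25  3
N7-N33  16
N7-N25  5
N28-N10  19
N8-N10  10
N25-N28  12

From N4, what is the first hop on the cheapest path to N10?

Enumerating some paths:
N4 → N28 → N8 → N10: 5+4+10 = 19
N4 → N7 → N8 → N10: 5+6+10 = 21
Cheapest is N4 → N28 → N8 → N10 at 19 hops' cost.
So from N4 the first move is to N28.

N28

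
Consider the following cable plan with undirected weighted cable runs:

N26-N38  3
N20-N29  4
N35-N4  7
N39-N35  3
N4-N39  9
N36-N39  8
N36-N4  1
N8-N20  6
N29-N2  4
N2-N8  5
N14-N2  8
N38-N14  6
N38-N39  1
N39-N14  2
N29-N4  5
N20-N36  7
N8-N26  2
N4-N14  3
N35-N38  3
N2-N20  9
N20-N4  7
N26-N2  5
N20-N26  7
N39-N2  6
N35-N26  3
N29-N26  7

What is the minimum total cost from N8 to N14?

Compare a few routes:
N8 → N26 → N38 → N39 → N14: 2+3+1+2 = 8
N8 → N26 → N35 → N39 → N14: 2+3+3+2 = 10
N8 → N26 → N35 → N38 → N39 → N14: 2+3+3+1+2 = 11
The minimum is 8 via N8 → N26 → N38 → N39 → N14.

8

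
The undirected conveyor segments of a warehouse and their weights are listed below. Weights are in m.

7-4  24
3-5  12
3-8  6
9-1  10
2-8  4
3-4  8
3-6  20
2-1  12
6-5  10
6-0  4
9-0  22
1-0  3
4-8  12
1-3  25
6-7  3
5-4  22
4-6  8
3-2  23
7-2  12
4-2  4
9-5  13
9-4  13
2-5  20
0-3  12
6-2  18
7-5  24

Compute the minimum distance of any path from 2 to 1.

12 m

Compare a few routes:
2–7–6–0–1: 12+3+4+3 = 22
2–4–6–0–1: 4+8+4+3 = 19
2–1: 12 = 12
Cheapest is 2–1 at 12 m.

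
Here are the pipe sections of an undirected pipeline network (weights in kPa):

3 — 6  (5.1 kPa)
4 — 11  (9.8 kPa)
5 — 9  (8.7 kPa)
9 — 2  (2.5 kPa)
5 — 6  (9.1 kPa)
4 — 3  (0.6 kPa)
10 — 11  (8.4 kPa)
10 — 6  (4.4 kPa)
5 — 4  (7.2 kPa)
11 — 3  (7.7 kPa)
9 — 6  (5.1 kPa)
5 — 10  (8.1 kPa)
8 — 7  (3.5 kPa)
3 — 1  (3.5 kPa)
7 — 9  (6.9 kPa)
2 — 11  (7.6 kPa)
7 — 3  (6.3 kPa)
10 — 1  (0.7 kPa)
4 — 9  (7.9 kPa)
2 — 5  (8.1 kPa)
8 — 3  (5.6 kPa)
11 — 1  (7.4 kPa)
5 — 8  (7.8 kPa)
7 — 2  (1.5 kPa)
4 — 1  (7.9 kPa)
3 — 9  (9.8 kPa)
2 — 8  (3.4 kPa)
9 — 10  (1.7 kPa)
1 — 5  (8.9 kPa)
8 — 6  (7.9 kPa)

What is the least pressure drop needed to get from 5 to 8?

7.8 kPa

Shortest distances from 5:
5: 0
4: 7.2  (via 5)
3: 7.8  (via 4)
8: 7.8  (via 5)
Shortest route: 5–8 = 7.8 kPa.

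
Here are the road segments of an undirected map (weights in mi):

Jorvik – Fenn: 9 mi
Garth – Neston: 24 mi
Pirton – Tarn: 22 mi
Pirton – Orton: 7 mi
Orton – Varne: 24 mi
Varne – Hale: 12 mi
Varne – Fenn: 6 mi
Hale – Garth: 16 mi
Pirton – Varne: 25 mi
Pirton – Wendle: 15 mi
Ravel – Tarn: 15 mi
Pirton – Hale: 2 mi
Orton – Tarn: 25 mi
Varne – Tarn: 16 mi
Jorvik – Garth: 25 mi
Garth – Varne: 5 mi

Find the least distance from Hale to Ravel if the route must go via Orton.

Best Hale to Orton: Hale → Pirton → Orton costing 9
Shortest Orton→Ravel: Orton → Tarn → Ravel = 40
Total via Orton: 9 + 40 = 49 mi.

49 mi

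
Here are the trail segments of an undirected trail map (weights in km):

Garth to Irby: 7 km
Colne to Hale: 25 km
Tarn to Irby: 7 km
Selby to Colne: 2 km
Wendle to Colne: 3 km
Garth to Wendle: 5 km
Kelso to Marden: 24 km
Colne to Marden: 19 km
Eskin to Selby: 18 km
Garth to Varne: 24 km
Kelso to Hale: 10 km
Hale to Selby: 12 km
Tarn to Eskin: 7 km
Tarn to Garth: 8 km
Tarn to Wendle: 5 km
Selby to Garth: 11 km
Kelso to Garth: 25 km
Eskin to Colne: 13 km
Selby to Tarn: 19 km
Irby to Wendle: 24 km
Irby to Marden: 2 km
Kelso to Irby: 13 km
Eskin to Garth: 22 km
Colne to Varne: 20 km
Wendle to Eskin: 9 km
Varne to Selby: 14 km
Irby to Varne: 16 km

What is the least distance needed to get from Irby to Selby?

17 km

Enumerating some paths:
Irby - Marden - Colne - Selby: 2+19+2 = 23
Irby - Garth - Selby: 7+11 = 18
Irby - Garth - Tarn - Wendle - Colne - Selby: 7+8+5+3+2 = 25
Irby - Garth - Wendle - Colne - Selby: 7+5+3+2 = 17
The minimum is 17 km via Irby - Garth - Wendle - Colne - Selby.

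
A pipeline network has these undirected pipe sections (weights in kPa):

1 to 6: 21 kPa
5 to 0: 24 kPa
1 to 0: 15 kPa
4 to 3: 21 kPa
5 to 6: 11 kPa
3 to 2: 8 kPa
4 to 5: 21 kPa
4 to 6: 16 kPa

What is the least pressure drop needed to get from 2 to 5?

50 kPa

Shortest distances from 2:
2: 0
3: 8  (via 2)
4: 29  (via 3)
6: 45  (via 4)
5: 50  (via 4)
Shortest route: 2 → 3 → 4 → 5 = 50 kPa.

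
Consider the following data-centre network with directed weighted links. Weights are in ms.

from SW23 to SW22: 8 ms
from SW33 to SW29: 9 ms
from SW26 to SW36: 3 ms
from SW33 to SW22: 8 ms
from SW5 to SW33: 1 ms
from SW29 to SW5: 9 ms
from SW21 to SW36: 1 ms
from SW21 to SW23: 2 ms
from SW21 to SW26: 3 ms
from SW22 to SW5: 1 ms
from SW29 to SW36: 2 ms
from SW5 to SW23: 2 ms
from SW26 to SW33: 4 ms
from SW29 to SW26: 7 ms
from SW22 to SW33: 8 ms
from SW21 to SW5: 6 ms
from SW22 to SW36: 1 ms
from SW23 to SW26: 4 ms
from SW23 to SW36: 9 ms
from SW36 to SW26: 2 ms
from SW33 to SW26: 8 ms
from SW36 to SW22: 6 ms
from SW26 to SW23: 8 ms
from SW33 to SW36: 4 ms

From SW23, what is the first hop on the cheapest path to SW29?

SW26

Candidate routes:
SW23–SW26–SW33–SW29: 4+4+9 = 17
SW23–SW22–SW5–SW33–SW29: 8+1+1+9 = 19
Cheapest is SW23–SW26–SW33–SW29 at 17 ms.
So from SW23 the first move is to SW26.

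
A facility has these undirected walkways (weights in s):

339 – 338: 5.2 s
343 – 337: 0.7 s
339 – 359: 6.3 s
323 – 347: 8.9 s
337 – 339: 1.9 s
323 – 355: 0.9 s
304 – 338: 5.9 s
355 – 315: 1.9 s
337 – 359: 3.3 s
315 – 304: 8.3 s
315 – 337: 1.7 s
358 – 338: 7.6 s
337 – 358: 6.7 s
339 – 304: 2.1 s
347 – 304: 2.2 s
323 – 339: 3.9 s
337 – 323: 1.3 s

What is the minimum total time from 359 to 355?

5.5 s

Compare a few routes:
359 - 337 - 323 - 355: 3.3+1.3+0.9 = 5.5
359 - 337 - 315 - 355: 3.3+1.7+1.9 = 6.9
359 - 337 - 339 - 323 - 355: 3.3+1.9+3.9+0.9 = 10
The minimum is 5.5 s via 359 - 337 - 323 - 355.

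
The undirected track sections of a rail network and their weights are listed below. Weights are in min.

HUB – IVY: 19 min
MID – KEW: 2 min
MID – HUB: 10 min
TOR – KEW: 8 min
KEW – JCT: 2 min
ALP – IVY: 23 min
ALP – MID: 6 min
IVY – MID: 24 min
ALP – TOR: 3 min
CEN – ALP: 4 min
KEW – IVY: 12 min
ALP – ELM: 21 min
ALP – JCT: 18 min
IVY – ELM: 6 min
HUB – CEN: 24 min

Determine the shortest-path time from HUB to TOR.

Enumerating some paths:
HUB - MID - KEW - TOR: 10+2+8 = 20
HUB - MID - ALP - TOR: 10+6+3 = 19
HUB - MID - KEW - JCT - ALP - TOR: 10+2+2+18+3 = 35
HUB - CEN - ALP - TOR: 24+4+3 = 31
Cheapest is HUB - MID - ALP - TOR at 19 min.

19 min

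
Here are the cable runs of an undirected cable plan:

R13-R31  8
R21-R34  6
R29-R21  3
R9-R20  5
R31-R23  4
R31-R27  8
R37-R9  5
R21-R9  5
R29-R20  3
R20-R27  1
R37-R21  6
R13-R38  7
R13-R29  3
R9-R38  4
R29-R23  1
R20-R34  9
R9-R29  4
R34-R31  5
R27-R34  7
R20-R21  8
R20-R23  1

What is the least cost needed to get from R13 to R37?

Shortest distances from R13:
R13: 0
R29: 3  (via R13)
R23: 4  (via R29)
R20: 5  (via R23)
R27: 6  (via R20)
R21: 6  (via R29)
R38: 7  (via R13)
R9: 7  (via R29)
R31: 8  (via R13)
R34: 12  (via R21)
R37: 12  (via R21)
Shortest route: R13 → R29 → R21 → R37 = 12.

12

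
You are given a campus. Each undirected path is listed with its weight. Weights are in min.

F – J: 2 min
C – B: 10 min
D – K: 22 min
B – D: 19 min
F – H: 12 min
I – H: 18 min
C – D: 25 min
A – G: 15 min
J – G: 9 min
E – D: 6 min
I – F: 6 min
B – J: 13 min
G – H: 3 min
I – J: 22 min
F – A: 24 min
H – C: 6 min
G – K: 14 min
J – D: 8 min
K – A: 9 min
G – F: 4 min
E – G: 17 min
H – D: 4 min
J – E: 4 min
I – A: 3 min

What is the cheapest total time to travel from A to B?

Enumerating some paths:
A - G - F - J - B: 15+4+2+13 = 34
A - G - H - C - B: 15+3+6+10 = 34
A - I - F - G - H - C - B: 3+6+4+3+6+10 = 32
A - I - F - J - B: 3+6+2+13 = 24
The minimum is 24 min via A - I - F - J - B.

24 min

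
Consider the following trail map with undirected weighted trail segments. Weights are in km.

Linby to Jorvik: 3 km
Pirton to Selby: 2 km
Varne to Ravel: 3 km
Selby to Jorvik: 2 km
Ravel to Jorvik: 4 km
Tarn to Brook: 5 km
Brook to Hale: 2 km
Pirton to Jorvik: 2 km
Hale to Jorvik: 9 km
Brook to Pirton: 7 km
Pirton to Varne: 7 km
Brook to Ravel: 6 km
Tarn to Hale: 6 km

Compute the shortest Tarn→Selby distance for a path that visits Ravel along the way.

Shortest Tarn→Ravel: Tarn–Brook–Ravel = 11
Shortest Ravel→Selby: Ravel–Jorvik–Selby = 6
Total via Ravel: 11 + 6 = 17 km.

17 km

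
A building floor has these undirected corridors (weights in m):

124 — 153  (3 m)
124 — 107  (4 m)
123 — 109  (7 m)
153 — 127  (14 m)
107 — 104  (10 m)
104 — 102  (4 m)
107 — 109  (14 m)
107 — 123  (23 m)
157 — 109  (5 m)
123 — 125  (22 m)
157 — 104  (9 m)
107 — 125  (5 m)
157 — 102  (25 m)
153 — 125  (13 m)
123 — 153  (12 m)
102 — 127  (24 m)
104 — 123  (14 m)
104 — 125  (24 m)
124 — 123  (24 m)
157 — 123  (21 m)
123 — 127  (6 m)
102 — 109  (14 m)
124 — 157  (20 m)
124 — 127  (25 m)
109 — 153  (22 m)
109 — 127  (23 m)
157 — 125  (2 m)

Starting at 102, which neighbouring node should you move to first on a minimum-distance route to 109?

109

Candidate routes:
102–109: 14 = 14
102–104–157–109: 4+9+5 = 18
Cheapest is 102–109 at 14 m.
So from 102 the first move is to 109.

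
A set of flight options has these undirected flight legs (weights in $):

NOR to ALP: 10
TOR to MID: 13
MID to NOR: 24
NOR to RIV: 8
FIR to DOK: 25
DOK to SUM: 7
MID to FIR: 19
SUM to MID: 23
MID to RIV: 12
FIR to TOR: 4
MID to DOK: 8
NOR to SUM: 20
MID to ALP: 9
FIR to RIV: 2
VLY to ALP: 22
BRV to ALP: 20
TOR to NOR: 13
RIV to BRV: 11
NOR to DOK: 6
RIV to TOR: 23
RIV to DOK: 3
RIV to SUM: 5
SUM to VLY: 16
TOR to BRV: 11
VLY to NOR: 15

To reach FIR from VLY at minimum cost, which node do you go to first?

SUM

Enumerating some paths:
VLY–NOR–RIV–FIR: 15+8+2 = 25
VLY–NOR–DOK–RIV–FIR: 15+6+3+2 = 26
VLY–SUM–RIV–FIR: 16+5+2 = 23
The minimum is $23 via VLY–SUM–RIV–FIR.
So from VLY the first move is to SUM.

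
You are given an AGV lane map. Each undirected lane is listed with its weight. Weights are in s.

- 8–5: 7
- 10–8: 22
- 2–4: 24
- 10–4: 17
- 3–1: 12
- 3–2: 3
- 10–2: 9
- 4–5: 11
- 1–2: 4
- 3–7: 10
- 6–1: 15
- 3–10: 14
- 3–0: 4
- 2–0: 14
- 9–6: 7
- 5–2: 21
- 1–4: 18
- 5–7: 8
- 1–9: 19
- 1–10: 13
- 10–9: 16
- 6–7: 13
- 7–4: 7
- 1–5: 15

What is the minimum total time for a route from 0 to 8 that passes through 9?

65 s

Best 0 to 9: 0 → 3 → 2 → 1 → 9 costing 30
Shortest 9→8: 9 → 6 → 7 → 5 → 8 = 35
Total via 9: 30 + 35 = 65 s.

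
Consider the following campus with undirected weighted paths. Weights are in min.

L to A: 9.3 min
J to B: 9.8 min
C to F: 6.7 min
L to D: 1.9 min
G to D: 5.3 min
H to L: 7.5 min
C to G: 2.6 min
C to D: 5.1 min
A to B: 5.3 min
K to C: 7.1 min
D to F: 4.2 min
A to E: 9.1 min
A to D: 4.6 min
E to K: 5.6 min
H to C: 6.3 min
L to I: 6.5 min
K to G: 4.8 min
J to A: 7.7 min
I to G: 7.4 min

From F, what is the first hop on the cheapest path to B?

Compare a few routes:
F–D–A–B: 4.2+4.6+5.3 = 14.1
F–D–L–A–B: 4.2+1.9+9.3+5.3 = 20.7
F–C–D–A–B: 6.7+5.1+4.6+5.3 = 21.7
Cheapest is F–D–A–B at 14.1 min.
So from F the first move is to D.

D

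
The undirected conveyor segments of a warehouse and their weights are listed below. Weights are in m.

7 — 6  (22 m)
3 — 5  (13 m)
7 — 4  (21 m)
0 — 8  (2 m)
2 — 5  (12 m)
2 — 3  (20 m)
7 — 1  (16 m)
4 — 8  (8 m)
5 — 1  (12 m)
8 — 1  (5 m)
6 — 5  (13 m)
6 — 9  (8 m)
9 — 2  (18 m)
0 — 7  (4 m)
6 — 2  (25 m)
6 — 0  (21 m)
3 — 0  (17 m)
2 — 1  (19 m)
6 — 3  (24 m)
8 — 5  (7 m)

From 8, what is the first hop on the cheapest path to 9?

5

Compare a few routes:
8–5–6–9: 7+13+8 = 28
8–0–6–9: 2+21+8 = 31
Cheapest is 8–5–6–9 at 28 m.
So from 8 the first move is to 5.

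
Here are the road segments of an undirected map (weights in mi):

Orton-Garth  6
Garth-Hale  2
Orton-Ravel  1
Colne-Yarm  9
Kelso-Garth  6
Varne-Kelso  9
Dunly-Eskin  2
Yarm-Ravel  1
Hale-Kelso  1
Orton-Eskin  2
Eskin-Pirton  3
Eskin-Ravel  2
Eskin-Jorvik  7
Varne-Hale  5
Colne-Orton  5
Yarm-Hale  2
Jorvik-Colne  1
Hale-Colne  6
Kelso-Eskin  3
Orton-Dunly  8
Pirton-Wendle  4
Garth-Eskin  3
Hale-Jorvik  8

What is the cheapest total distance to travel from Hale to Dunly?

Running Dijkstra from Hale:
Hale: 0
Kelso: 1  (via Hale)
Garth: 2  (via Hale)
Yarm: 2  (via Hale)
Ravel: 3  (via Yarm)
Eskin: 4  (via Kelso)
Orton: 4  (via Ravel)
Varne: 5  (via Hale)
Colne: 6  (via Hale)
Dunly: 6  (via Eskin)
Shortest route: Hale–Kelso–Eskin–Dunly = 6 mi.

6 mi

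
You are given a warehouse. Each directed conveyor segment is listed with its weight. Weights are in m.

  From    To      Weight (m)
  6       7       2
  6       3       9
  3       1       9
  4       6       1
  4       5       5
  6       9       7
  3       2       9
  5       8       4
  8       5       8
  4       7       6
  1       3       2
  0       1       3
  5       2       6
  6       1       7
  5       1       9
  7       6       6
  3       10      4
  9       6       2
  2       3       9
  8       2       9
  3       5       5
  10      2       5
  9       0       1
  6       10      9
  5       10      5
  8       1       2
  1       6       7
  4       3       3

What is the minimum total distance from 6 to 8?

18 m

Settle nodes by increasing distance from 6:
6: 0
7: 2  (via 6)
1: 7  (via 6)
9: 7  (via 6)
0: 8  (via 9)
3: 9  (via 6)
10: 9  (via 6)
2: 14  (via 10)
5: 14  (via 3)
8: 18  (via 5)
Shortest route: 6–3–5–8 = 18 m.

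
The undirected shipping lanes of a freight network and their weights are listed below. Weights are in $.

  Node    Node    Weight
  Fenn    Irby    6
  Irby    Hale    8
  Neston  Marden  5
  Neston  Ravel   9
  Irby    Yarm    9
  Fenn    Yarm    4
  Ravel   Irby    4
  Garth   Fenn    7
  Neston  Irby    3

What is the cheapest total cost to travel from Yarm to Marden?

$17

Candidate routes:
Yarm–Fenn–Irby–Ravel–Neston–Marden: 4+6+4+9+5 = 28
Yarm–Irby–Neston–Marden: 9+3+5 = 17
Yarm–Irby–Ravel–Neston–Marden: 9+4+9+5 = 27
Yarm–Fenn–Irby–Neston–Marden: 4+6+3+5 = 18
Cheapest is Yarm–Irby–Neston–Marden at $17.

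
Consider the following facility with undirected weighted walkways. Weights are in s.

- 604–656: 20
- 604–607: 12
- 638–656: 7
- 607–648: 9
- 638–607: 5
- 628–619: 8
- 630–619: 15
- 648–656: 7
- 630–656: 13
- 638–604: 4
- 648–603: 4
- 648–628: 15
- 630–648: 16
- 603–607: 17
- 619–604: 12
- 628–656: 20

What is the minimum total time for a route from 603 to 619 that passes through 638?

34 s

Shortest 603→638: 603–648–656–638 = 18
Shortest 638→619: 638–604–619 = 16
Total via 638: 18 + 16 = 34 s.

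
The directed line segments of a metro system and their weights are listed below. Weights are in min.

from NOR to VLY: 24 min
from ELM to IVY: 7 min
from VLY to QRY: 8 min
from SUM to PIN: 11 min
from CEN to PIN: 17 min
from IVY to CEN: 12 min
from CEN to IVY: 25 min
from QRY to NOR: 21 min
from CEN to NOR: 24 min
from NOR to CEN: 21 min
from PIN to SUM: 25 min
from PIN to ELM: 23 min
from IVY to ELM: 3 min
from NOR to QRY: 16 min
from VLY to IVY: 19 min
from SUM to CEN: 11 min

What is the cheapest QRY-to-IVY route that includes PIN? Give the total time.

Shortest QRY→PIN: QRY → NOR → CEN → PIN = 59
Shortest PIN→IVY: PIN → ELM → IVY = 30
Total via PIN: 59 + 30 = 89 min.

89 min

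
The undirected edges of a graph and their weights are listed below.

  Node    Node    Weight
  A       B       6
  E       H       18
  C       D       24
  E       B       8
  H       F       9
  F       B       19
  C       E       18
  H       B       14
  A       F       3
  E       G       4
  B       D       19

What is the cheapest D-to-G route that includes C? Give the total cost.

46

Shortest D→C: D → C = 24
Best C to G: C → E → G costing 22
Total via C: 24 + 22 = 46.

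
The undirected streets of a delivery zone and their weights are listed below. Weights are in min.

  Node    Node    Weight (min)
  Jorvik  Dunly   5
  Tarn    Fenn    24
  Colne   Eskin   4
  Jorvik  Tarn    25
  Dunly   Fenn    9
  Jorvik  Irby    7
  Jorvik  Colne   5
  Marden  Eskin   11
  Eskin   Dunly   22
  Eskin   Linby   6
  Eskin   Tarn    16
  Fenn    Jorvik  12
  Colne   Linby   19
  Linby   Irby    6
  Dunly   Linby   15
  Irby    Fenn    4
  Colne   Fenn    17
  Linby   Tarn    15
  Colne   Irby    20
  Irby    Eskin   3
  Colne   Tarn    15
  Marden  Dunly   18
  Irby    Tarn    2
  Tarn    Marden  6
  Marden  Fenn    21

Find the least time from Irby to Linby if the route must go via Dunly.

Shortest Irby→Dunly: Irby–Jorvik–Dunly = 12
Best Dunly to Linby: Dunly–Linby costing 15
Total via Dunly: 12 + 15 = 27 min.

27 min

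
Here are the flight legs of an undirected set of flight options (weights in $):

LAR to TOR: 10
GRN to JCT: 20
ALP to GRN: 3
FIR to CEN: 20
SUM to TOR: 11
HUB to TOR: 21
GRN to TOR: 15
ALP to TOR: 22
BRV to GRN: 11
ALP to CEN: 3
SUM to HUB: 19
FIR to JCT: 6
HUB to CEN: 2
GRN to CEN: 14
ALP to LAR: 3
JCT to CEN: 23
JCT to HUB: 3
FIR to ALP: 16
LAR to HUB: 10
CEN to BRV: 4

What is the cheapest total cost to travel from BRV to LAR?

$10

Shortest distances from BRV:
BRV: 0
CEN: 4  (via BRV)
HUB: 6  (via CEN)
ALP: 7  (via CEN)
JCT: 9  (via HUB)
GRN: 10  (via ALP)
LAR: 10  (via ALP)
Shortest route: BRV → CEN → ALP → LAR = $10.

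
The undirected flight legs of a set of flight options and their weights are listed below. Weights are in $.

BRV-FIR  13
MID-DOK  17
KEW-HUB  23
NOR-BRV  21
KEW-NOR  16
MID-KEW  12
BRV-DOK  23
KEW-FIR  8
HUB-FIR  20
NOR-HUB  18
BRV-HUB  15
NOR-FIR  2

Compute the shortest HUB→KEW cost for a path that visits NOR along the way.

Best HUB to NOR: HUB–NOR costing 18
Best NOR to KEW: NOR–FIR–KEW costing 10
Total via NOR: 18 + 10 = $28.

$28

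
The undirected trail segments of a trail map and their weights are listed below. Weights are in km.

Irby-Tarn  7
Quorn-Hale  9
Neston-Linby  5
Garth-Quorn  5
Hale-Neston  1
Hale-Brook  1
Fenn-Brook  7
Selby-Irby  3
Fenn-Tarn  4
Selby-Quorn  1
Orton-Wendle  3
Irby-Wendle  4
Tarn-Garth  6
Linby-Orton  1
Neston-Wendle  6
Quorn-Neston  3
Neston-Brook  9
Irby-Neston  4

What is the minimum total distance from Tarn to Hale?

Enumerating some paths:
Tarn–Irby–Selby–Quorn–Neston–Hale: 7+3+1+3+1 = 15
Tarn–Irby–Wendle–Neston–Hale: 7+4+6+1 = 18
Tarn–Garth–Quorn–Neston–Hale: 6+5+3+1 = 15
Tarn–Fenn–Brook–Hale: 4+7+1 = 12
Cheapest is Tarn–Fenn–Brook–Hale at 12 km.

12 km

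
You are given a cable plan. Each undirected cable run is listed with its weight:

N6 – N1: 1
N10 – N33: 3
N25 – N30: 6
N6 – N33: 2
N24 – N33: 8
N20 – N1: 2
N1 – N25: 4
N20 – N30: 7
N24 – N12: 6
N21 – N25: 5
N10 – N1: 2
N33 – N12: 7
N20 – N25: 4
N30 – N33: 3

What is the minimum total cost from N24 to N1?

11

Settle nodes by increasing distance from N24:
N24: 0
N12: 6  (via N24)
N33: 8  (via N24)
N6: 10  (via N33)
N10: 11  (via N33)
N30: 11  (via N33)
N1: 11  (via N6)
Shortest route: N24 → N33 → N6 → N1 = 11.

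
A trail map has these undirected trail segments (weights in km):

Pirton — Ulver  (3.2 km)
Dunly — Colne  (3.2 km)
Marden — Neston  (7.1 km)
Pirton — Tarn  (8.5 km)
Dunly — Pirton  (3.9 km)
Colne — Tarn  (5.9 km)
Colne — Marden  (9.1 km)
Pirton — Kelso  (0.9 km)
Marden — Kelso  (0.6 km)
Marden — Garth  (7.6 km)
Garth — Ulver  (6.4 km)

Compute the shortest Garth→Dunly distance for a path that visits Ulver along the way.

Best Garth to Ulver: Garth–Ulver costing 6.4
Shortest Ulver→Dunly: Ulver–Pirton–Dunly = 7.1
Total via Ulver: 6.4 + 7.1 = 13.5 km.

13.5 km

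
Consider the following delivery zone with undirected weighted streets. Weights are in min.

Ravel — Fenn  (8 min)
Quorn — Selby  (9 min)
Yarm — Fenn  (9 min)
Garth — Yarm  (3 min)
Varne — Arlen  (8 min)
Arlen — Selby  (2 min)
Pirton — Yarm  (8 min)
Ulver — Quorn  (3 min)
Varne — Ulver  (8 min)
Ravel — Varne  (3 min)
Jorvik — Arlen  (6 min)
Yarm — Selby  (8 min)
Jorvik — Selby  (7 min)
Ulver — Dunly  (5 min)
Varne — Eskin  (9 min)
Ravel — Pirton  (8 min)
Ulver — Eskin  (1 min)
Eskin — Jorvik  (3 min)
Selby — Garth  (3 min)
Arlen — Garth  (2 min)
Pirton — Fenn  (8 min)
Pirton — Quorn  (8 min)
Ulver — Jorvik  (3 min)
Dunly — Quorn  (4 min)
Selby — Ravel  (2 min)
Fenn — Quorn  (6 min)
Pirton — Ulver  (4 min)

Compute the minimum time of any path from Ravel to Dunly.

Shortest distances from Ravel:
Ravel: 0
Selby: 2  (via Ravel)
Varne: 3  (via Ravel)
Arlen: 4  (via Selby)
Garth: 5  (via Selby)
Fenn: 8  (via Ravel)
Yarm: 8  (via Garth)
Pirton: 8  (via Ravel)
Jorvik: 9  (via Selby)
Ulver: 11  (via Varne)
Quorn: 11  (via Selby)
Eskin: 12  (via Varne)
Dunly: 15  (via Quorn)
Shortest route: Ravel–Selby–Quorn–Dunly = 15 min.

15 min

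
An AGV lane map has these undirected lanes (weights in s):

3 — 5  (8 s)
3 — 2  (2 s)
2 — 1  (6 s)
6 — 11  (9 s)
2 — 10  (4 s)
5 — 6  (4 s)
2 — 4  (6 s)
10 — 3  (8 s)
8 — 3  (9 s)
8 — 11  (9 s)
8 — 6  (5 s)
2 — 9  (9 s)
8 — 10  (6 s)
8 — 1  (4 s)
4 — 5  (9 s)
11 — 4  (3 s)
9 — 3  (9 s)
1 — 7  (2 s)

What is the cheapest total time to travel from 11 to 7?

Candidate routes:
11–4–2–1–7: 3+6+6+2 = 17
11–8–1–7: 9+4+2 = 15
Cheapest is 11–8–1–7 at 15 s.

15 s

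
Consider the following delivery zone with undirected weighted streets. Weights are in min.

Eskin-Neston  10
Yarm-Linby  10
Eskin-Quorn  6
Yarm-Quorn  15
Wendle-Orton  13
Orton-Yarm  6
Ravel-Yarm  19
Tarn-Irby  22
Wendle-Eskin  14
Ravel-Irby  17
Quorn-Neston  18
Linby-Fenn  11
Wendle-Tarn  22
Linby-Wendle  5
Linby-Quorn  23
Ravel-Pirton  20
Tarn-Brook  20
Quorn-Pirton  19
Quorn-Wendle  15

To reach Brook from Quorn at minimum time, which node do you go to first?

Candidate routes:
Quorn - Wendle - Tarn - Brook: 15+22+20 = 57
Quorn - Eskin - Wendle - Tarn - Brook: 6+14+22+20 = 62
The minimum is 57 min via Quorn - Wendle - Tarn - Brook.
So from Quorn the first move is to Wendle.

Wendle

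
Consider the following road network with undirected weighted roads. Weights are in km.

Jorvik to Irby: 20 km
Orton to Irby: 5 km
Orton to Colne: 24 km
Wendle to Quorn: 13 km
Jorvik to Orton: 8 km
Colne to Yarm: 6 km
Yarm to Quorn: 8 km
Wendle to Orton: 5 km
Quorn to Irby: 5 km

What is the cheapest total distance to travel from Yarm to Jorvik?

Candidate routes:
Yarm–Quorn–Irby–Orton–Jorvik: 8+5+5+8 = 26
Yarm–Quorn–Irby–Jorvik: 8+5+20 = 33
Yarm–Quorn–Wendle–Orton–Jorvik: 8+13+5+8 = 34
The minimum is 26 km via Yarm–Quorn–Irby–Orton–Jorvik.

26 km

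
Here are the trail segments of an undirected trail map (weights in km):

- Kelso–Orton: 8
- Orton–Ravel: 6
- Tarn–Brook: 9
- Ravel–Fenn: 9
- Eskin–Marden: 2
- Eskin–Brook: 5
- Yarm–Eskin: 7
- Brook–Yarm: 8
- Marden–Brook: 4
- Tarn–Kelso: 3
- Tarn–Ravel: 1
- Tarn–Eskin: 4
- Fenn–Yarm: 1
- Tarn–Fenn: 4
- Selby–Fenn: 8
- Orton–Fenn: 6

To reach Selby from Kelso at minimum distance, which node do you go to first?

Tarn

Candidate routes:
Kelso–Tarn–Ravel–Fenn–Selby: 3+1+9+8 = 21
Kelso–Orton–Fenn–Selby: 8+6+8 = 22
Kelso–Tarn–Fenn–Selby: 3+4+8 = 15
Cheapest is Kelso–Tarn–Fenn–Selby at 15 km.
So from Kelso the first move is to Tarn.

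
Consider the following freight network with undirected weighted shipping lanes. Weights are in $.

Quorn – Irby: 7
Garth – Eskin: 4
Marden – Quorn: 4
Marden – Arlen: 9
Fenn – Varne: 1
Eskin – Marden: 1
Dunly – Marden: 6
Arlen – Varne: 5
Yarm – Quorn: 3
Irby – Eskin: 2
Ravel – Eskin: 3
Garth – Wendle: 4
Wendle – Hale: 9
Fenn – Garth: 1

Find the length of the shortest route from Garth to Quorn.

$9

Settle nodes by increasing distance from Garth:
Garth: 0
Fenn: 1  (via Garth)
Varne: 2  (via Fenn)
Wendle: 4  (via Garth)
Eskin: 4  (via Garth)
Marden: 5  (via Eskin)
Irby: 6  (via Eskin)
Arlen: 7  (via Varne)
Ravel: 7  (via Eskin)
Quorn: 9  (via Marden)
Shortest route: Garth → Eskin → Marden → Quorn = $9.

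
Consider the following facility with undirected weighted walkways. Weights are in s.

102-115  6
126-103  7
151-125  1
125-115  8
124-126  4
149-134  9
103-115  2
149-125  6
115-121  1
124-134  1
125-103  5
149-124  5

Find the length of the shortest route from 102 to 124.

19 s

Settle nodes by increasing distance from 102:
102: 0
115: 6  (via 102)
121: 7  (via 115)
103: 8  (via 115)
125: 13  (via 103)
151: 14  (via 125)
126: 15  (via 103)
124: 19  (via 126)
Shortest route: 102 → 115 → 103 → 126 → 124 = 19 s.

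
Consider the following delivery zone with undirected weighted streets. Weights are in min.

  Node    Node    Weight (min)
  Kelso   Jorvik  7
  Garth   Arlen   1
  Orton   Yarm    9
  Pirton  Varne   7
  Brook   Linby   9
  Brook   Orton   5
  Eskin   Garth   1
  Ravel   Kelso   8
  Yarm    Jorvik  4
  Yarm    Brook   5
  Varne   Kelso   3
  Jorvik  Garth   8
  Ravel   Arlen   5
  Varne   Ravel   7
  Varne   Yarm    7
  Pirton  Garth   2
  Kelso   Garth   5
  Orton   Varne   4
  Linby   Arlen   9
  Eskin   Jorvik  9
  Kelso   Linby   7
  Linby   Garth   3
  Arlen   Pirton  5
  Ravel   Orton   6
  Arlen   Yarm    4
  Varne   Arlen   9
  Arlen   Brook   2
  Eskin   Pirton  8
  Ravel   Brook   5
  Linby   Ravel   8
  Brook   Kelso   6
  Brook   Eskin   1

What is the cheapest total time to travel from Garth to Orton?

Settle nodes by increasing distance from Garth:
Garth: 0
Arlen: 1  (via Garth)
Eskin: 1  (via Garth)
Pirton: 2  (via Garth)
Brook: 2  (via Eskin)
Linby: 3  (via Garth)
Kelso: 5  (via Garth)
Yarm: 5  (via Arlen)
Ravel: 6  (via Arlen)
Orton: 7  (via Brook)
Shortest route: Garth → Eskin → Brook → Orton = 7 min.

7 min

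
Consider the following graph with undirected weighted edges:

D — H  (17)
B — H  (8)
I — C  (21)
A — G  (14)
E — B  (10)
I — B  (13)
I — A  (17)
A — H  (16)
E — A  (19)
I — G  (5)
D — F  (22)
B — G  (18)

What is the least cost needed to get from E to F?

57

Enumerating some paths:
E → A → H → D → F: 19+16+17+22 = 74
E → B → H → D → F: 10+8+17+22 = 57
E → B → I → A → H → D → F: 10+13+17+16+17+22 = 95
Cheapest is E → B → H → D → F at 57.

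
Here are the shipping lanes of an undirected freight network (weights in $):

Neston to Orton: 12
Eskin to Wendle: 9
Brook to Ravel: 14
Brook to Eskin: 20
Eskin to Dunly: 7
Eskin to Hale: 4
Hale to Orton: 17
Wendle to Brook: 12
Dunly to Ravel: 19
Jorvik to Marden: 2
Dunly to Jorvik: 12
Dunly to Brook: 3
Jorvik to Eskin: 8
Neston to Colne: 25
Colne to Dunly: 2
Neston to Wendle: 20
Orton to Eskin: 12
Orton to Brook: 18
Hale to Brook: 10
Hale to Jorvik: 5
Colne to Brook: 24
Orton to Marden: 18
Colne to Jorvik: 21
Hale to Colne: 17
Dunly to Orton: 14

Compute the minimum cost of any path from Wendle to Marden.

Compare a few routes:
Wendle - Eskin - Hale - Jorvik - Marden: 9+4+5+2 = 20
Wendle - Brook - Dunly - Jorvik - Marden: 12+3+12+2 = 29
Wendle - Eskin - Jorvik - Marden: 9+8+2 = 19
The minimum is $19 via Wendle - Eskin - Jorvik - Marden.

$19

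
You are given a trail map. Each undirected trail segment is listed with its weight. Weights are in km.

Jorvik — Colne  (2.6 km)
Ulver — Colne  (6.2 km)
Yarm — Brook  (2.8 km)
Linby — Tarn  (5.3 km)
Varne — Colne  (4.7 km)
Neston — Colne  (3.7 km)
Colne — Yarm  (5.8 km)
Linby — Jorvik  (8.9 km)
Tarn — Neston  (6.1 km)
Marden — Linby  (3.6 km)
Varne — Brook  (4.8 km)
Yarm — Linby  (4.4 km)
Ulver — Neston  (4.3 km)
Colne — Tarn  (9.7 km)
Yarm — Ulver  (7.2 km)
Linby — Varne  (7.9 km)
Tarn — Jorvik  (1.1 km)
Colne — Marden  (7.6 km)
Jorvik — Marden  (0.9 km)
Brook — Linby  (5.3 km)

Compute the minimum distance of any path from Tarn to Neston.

6.1 km

Running Dijkstra from Tarn:
Tarn: 0
Jorvik: 1.1  (via Tarn)
Marden: 2  (via Jorvik)
Colne: 3.7  (via Jorvik)
Linby: 5.3  (via Tarn)
Neston: 6.1  (via Tarn)
Shortest route: Tarn–Neston = 6.1 km.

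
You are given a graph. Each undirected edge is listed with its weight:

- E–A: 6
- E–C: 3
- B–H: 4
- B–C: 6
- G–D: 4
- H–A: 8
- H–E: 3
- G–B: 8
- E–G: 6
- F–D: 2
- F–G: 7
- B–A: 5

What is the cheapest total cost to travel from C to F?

Compare a few routes:
C–E–G–F: 3+6+7 = 16
C–E–G–D–F: 3+6+4+2 = 15
Cheapest is C–E–G–D–F at 15.

15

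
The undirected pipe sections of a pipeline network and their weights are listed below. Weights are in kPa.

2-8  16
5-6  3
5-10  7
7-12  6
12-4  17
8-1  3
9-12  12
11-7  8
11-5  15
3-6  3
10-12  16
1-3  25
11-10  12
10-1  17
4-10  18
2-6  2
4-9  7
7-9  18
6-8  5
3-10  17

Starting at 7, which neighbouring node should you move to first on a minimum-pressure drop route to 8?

Enumerating some paths:
7–12–10–5–6–8: 6+16+7+3+5 = 37
7–11–5–6–8: 8+15+3+5 = 31
7–11–10–5–6–8: 8+12+7+3+5 = 35
Cheapest is 7–11–5–6–8 at 31 kPa.
So from 7 the first move is to 11.

11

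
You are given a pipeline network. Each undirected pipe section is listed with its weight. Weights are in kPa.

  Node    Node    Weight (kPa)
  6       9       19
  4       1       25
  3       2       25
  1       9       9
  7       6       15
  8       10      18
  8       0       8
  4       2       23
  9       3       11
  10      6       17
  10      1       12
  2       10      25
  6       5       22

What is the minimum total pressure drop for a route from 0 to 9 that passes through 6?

62 kPa

Shortest 0→6: 0 → 8 → 10 → 6 = 43
Best 6 to 9: 6 → 9 costing 19
Total via 6: 43 + 19 = 62 kPa.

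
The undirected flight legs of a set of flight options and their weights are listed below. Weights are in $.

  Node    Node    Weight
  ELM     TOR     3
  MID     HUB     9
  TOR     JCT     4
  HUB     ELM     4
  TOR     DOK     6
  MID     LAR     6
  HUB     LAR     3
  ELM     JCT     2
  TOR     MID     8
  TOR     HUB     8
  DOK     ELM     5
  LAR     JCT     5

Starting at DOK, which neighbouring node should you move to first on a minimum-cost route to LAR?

Candidate routes:
DOK - TOR - JCT - LAR: 6+4+5 = 15
DOK - TOR - ELM - JCT - LAR: 6+3+2+5 = 16
DOK - ELM - JCT - LAR: 5+2+5 = 12
Cheapest is DOK - ELM - JCT - LAR at $12.
So from DOK the first move is to ELM.

ELM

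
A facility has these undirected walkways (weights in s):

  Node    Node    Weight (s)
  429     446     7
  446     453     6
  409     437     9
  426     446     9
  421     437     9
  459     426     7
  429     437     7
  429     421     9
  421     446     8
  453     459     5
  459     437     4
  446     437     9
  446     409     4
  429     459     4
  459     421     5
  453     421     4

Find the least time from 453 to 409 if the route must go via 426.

Best 453 to 426: 453 → 459 → 426 costing 12
Shortest 426→409: 426 → 446 → 409 = 13
Total via 426: 12 + 13 = 25 s.

25 s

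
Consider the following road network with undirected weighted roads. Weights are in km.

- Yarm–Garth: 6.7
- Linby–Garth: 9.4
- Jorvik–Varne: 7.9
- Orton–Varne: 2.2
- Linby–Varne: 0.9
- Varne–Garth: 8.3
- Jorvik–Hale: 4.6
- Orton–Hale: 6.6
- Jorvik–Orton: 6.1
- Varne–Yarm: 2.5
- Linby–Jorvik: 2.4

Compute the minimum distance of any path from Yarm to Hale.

10.4 km

Settle nodes by increasing distance from Yarm:
Yarm: 0
Varne: 2.5  (via Yarm)
Linby: 3.4  (via Varne)
Orton: 4.7  (via Varne)
Jorvik: 5.8  (via Linby)
Garth: 6.7  (via Yarm)
Hale: 10.4  (via Jorvik)
Shortest route: Yarm → Varne → Linby → Jorvik → Hale = 10.4 km.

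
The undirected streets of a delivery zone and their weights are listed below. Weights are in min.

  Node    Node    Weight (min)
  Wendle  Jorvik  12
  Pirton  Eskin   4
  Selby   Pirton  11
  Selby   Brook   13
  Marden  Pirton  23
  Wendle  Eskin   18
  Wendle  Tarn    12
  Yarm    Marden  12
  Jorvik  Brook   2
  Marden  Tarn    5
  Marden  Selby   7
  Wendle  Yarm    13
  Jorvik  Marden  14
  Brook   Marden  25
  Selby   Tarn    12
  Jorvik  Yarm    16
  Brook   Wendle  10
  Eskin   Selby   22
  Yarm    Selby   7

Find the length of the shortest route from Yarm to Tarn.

17 min

Compare a few routes:
Yarm - Selby - Tarn: 7+12 = 19
Yarm - Marden - Tarn: 12+5 = 17
Cheapest is Yarm - Marden - Tarn at 17 min.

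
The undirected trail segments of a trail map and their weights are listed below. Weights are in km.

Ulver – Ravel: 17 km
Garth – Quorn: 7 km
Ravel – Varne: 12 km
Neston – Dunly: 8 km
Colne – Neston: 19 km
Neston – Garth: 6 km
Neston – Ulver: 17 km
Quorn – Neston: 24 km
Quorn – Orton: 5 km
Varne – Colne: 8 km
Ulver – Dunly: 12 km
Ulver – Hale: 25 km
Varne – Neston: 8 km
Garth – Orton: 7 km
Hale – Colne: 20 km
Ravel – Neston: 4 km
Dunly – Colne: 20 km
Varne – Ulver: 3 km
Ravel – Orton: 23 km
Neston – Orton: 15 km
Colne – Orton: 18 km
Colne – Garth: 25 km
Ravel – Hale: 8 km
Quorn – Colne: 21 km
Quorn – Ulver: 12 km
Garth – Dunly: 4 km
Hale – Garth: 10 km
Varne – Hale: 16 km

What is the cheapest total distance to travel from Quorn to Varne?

Candidate routes:
Quorn - Orton - Garth - Neston - Varne: 5+7+6+8 = 26
Quorn - Ulver - Varne: 12+3 = 15
Quorn - Garth - Neston - Varne: 7+6+8 = 21
Cheapest is Quorn - Ulver - Varne at 15 km.

15 km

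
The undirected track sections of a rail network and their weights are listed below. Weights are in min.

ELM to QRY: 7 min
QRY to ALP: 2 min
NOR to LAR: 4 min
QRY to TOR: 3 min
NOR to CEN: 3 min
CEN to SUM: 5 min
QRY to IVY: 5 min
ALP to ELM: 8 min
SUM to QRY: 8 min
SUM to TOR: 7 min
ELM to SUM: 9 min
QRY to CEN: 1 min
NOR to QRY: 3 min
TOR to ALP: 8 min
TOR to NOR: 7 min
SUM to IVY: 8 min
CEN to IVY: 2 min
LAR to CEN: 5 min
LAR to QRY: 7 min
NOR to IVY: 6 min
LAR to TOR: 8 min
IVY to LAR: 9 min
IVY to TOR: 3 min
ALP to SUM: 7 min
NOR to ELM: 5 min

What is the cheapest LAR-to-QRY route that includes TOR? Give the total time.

Best LAR to TOR: LAR → TOR costing 8
Best TOR to QRY: TOR → QRY costing 3
Total via TOR: 8 + 3 = 11 min.

11 min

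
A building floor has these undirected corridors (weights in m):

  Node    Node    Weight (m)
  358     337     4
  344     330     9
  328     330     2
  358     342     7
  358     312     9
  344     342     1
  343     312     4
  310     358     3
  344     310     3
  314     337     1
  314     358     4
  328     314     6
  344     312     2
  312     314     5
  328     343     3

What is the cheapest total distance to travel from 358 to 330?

Running Dijkstra from 358:
358: 0
310: 3  (via 358)
314: 4  (via 358)
337: 4  (via 358)
344: 6  (via 310)
342: 7  (via 358)
312: 8  (via 344)
328: 10  (via 314)
330: 12  (via 328)
Shortest route: 358–314–328–330 = 12 m.

12 m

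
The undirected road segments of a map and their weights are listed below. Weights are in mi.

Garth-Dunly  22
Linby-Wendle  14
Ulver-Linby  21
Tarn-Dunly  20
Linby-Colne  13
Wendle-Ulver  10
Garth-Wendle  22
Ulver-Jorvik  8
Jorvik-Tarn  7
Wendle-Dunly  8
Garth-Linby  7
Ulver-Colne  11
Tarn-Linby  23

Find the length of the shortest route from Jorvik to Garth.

Settle nodes by increasing distance from Jorvik:
Jorvik: 0
Tarn: 7  (via Jorvik)
Ulver: 8  (via Jorvik)
Wendle: 18  (via Ulver)
Colne: 19  (via Ulver)
Dunly: 26  (via Wendle)
Linby: 29  (via Ulver)
Garth: 36  (via Linby)
Shortest route: Jorvik → Ulver → Linby → Garth = 36 mi.

36 mi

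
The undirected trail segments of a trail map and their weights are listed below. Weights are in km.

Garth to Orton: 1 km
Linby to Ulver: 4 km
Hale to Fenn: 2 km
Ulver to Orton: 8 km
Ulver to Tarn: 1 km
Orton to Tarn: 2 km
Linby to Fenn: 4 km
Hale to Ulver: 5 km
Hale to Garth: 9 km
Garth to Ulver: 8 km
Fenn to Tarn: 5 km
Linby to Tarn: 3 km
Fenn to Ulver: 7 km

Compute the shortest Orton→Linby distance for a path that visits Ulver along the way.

Best Orton to Ulver: Orton–Tarn–Ulver costing 3
Best Ulver to Linby: Ulver–Linby costing 4
Total via Ulver: 3 + 4 = 7 km.

7 km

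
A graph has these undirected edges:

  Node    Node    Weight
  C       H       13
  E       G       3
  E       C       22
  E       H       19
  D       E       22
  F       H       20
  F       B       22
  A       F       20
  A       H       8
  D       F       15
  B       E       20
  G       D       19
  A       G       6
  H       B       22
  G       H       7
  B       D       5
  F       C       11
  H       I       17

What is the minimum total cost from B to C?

Running Dijkstra from B:
B: 0
D: 5  (via B)
E: 20  (via B)
F: 20  (via D)
H: 22  (via B)
G: 23  (via E)
A: 29  (via G)
C: 31  (via F)
Shortest route: B → D → F → C = 31.

31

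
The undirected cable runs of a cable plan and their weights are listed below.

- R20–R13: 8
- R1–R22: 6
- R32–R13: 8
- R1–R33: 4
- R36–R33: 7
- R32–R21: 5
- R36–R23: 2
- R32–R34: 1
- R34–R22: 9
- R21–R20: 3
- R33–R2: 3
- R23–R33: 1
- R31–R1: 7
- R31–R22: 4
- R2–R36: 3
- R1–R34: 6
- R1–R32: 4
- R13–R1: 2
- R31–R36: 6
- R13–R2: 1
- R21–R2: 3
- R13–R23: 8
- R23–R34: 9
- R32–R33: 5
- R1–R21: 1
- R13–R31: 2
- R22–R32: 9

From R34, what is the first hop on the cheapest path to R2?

R32

Candidate routes:
R34–R32–R1–R13–R2: 1+4+2+1 = 8
R34–R1–R13–R2: 6+2+1 = 9
R34–R32–R1–R21–R2: 1+4+1+3 = 9
The minimum is 8 via R34–R32–R1–R13–R2.
So from R34 the first move is to R32.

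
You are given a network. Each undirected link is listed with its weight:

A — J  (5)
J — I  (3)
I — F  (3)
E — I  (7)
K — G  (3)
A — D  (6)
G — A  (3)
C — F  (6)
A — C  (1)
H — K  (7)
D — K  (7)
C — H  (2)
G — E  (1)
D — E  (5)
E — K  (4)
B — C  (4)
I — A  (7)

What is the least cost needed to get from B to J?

10

Shortest distances from B:
B: 0
C: 4  (via B)
A: 5  (via C)
H: 6  (via C)
G: 8  (via A)
E: 9  (via G)
F: 10  (via C)
J: 10  (via A)
Shortest route: B–C–A–J = 10.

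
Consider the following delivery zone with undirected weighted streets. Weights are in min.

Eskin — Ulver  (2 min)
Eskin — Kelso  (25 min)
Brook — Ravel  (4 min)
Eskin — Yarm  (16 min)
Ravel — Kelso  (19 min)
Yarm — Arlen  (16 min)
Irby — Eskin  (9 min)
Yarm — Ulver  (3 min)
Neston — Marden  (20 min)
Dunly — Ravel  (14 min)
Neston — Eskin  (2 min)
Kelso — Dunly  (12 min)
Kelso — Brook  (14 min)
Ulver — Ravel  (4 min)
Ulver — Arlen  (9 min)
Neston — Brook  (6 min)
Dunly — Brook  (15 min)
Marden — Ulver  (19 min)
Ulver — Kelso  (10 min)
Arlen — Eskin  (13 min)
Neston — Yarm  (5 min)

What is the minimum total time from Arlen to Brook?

17 min

Candidate routes:
Arlen–Ulver–Yarm–Neston–Brook: 9+3+5+6 = 23
Arlen–Eskin–Neston–Brook: 13+2+6 = 21
Arlen–Ulver–Eskin–Neston–Brook: 9+2+2+6 = 19
Arlen–Ulver–Ravel–Brook: 9+4+4 = 17
The minimum is 17 min via Arlen–Ulver–Ravel–Brook.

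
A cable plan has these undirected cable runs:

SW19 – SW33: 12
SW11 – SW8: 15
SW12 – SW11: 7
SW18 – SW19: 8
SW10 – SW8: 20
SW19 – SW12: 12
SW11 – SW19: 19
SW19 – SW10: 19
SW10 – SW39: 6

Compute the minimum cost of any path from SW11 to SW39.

41

Shortest distances from SW11:
SW11: 0
SW12: 7  (via SW11)
SW8: 15  (via SW11)
SW19: 19  (via SW11)
SW18: 27  (via SW19)
SW33: 31  (via SW19)
SW10: 35  (via SW8)
SW39: 41  (via SW10)
Shortest route: SW11 → SW8 → SW10 → SW39 = 41.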